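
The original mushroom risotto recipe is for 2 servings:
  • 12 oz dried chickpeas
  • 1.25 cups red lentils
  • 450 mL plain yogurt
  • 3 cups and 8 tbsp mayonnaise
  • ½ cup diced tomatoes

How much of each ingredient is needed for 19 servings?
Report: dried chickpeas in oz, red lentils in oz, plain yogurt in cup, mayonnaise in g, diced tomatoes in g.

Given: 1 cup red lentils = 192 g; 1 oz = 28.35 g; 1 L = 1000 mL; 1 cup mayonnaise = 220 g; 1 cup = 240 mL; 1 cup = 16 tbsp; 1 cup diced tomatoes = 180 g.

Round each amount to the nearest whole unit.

Scaling factor: 19/2 = 9.5.
dried chickpeas: 12 oz × 19/2 = 114 oz
red lentils: 1.25 cup × 19/2 × 192 g/cup ÷ 28.35 g/oz ≈ 80 oz
plain yogurt: 450 mL × 19/2 ÷ 240 mL/cup ≈ 18 cup
mayonnaise: (3 cup + 8 tbsp = 3.5 cup) × 19/2 × 220 g/cup = 7315 g
diced tomatoes: 0.5 cup × 19/2 × 180 g/cup = 855 g

dried chickpeas: 114 oz; red lentils: 80 oz; plain yogurt: 18 cup; mayonnaise: 7315 g; diced tomatoes: 855 g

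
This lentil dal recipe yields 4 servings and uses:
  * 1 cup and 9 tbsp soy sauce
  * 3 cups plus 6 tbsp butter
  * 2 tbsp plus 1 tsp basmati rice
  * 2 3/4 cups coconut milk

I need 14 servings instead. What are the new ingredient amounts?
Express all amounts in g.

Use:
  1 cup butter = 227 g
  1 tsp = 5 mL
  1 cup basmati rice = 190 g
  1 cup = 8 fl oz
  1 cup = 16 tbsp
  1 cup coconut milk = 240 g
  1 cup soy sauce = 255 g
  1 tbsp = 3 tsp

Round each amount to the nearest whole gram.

Scaling factor: 14/4 = 7/2 = 3.5.
soy sauce: (1 cup + 9 tbsp = 1.5625 cup) × 7/2 × 255 g/cup ≈ 1395 g
butter: (3 cup + 6 tbsp = 3.375 cup) × 7/2 × 227 g/cup ≈ 2681 g
basmati rice: (2 tbsp + 1 tsp = 7/3 tbsp) × 7/2 ÷ 16 tbsp/cup × 190 g/cup ≈ 97 g
coconut milk: 2.75 cup × 7/2 × 240 g/cup = 2310 g

soy sauce: 1395 g; butter: 2681 g; basmati rice: 97 g; coconut milk: 2310 g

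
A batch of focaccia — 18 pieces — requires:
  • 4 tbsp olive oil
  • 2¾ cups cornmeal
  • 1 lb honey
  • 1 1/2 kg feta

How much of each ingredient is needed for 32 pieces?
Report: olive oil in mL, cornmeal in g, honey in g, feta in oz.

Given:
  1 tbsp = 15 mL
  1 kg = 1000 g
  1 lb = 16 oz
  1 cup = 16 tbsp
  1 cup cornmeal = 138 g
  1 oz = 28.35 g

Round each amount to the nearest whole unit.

olive oil: 107 mL; cornmeal: 675 g; honey: 806 g; feta: 94 oz

Scaling factor: 32/18 = 16/9.
olive oil: 4 tbsp × 16/9 × 15 mL/tbsp ≈ 107 mL
cornmeal: 2.75 cup × 16/9 × 138 g/cup ≈ 675 g
honey: 1 lb × 16/9 × 16 oz/lb × 28.35 g/oz ≈ 806 g
feta: 1.5 kg × 16/9 × 1000 g/kg ÷ 28.35 g/oz ≈ 94 oz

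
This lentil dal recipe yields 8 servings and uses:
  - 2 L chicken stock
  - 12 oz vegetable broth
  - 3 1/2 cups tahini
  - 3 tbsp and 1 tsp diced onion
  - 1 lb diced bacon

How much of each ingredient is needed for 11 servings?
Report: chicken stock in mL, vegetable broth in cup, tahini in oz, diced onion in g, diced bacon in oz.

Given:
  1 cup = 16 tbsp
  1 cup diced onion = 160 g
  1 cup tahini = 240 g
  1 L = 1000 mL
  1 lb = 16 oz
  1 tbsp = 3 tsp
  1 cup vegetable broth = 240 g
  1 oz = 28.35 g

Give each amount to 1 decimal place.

Scaling factor: 11/8 = 1.375.
chicken stock: 2 L × 11/8 × 1000 mL/L = 2750.0 mL
vegetable broth: 12 oz × 11/8 × 28.35 g/oz ÷ 240 g/cup ≈ 1.9 cup
tahini: 3.5 cup × 11/8 × 240 g/cup ÷ 28.35 g/oz ≈ 40.7 oz
diced onion: (3 tbsp + 1 tsp = 10/3 tbsp) × 11/8 ÷ 16 tbsp/cup × 160 g/cup ≈ 45.8 g
diced bacon: 1 lb × 11/8 × 16 oz/lb = 22.0 oz

chicken stock: 2750.0 mL; vegetable broth: 1.9 cup; tahini: 40.7 oz; diced onion: 45.8 g; diced bacon: 22.0 oz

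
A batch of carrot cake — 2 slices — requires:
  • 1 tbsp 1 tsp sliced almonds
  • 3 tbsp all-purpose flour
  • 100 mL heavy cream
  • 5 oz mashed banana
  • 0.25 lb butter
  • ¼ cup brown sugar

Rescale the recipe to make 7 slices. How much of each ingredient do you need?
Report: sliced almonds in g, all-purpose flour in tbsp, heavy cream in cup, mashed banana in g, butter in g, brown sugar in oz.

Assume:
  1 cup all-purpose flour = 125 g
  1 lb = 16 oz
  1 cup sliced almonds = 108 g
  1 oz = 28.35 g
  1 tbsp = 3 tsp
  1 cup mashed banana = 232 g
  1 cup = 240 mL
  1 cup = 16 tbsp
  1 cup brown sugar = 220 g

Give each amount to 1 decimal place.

sliced almonds: 31.5 g; all-purpose flour: 10.5 tbsp; heavy cream: 1.5 cup; mashed banana: 496.1 g; butter: 396.9 g; brown sugar: 6.8 oz

Scaling factor: 7/2 = 3.5.
sliced almonds: (1 tbsp + 1 tsp = 4/3 tbsp) × 7/2 ÷ 16 tbsp/cup × 108 g/cup = 31.5 g
all-purpose flour: 3 tbsp × 7/2 = 10.5 tbsp
heavy cream: 100 mL × 7/2 ÷ 240 mL/cup ≈ 1.5 cup
mashed banana: 5 oz × 7/2 × 28.35 g/oz ≈ 496.1 g
butter: 0.25 lb × 7/2 × 16 oz/lb × 28.35 g/oz = 396.9 g
brown sugar: 0.25 cup × 7/2 × 220 g/cup ÷ 28.35 g/oz ≈ 6.8 oz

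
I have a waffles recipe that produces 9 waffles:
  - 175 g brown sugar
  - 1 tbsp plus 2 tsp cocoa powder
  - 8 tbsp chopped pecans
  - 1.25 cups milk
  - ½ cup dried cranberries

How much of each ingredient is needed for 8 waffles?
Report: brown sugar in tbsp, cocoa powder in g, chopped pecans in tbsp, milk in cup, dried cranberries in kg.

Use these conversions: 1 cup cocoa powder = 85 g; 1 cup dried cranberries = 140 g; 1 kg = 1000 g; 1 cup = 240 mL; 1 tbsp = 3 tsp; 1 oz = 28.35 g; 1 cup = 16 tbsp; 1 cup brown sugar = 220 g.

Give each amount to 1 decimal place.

Scaling factor: 8/9.
brown sugar: 175 g × 8/9 ÷ 220 g/cup × 16 tbsp/cup ≈ 11.3 tbsp
cocoa powder: (1 tbsp + 2 tsp = 5/3 tbsp) × 8/9 ÷ 16 tbsp/cup × 85 g/cup ≈ 7.9 g
chopped pecans: 8 tbsp × 8/9 ≈ 7.1 tbsp
milk: 1.25 cup × 8/9 ≈ 1.1 cup
dried cranberries: 0.5 cup × 8/9 × 140 g/cup ÷ 1000 g/kg ≈ 0.1 kg

brown sugar: 11.3 tbsp; cocoa powder: 7.9 g; chopped pecans: 7.1 tbsp; milk: 1.1 cup; dried cranberries: 0.1 kg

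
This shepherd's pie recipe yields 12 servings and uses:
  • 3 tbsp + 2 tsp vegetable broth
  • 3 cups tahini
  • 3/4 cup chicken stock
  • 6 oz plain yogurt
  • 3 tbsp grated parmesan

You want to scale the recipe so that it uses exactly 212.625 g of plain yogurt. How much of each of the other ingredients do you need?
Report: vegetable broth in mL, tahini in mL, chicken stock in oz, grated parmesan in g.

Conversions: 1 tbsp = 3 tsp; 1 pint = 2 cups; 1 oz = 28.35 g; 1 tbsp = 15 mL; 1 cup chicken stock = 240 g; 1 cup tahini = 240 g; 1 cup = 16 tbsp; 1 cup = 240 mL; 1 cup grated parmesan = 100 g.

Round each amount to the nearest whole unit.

The original recipe has 170.1 g of plain yogurt, so the scaling factor is 212.625 ÷ 170.1 = 5/4 = 1.25.
vegetable broth: (3 tbsp + 2 tsp = 11/3 tbsp) × 5/4 × 15 mL/tbsp ≈ 69 mL
tahini: 3 cup × 5/4 × 240 mL/cup = 900 mL
chicken stock: 0.75 cup × 5/4 × 240 g/cup ÷ 28.35 g/oz ≈ 8 oz
grated parmesan: 3 tbsp × 5/4 ÷ 16 tbsp/cup × 100 g/cup ≈ 23 g

vegetable broth: 69 mL; tahini: 900 mL; chicken stock: 8 oz; grated parmesan: 23 g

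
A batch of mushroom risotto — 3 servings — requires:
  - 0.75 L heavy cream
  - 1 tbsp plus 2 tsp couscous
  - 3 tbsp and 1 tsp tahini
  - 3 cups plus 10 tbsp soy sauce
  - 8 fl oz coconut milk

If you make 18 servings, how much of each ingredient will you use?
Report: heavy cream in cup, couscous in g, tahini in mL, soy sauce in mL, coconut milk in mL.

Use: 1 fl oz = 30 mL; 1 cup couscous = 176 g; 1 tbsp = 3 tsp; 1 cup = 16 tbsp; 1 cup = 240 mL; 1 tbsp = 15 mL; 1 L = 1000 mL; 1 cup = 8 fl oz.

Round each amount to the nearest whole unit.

Scaling factor: 18/3 = 6.
heavy cream: 0.75 L × 6 × 1000 mL/L ÷ 240 mL/cup ≈ 19 cup
couscous: (1 tbsp + 2 tsp = 5/3 tbsp) × 6 ÷ 16 tbsp/cup × 176 g/cup = 110 g
tahini: (3 tbsp + 1 tsp = 10/3 tbsp) × 6 × 15 mL/tbsp = 300 mL
soy sauce: (3 cup + 10 tbsp = 3.625 cup) × 6 × 240 mL/cup = 5220 mL
coconut milk: 8 fl oz × 6 × 30 mL/fl oz = 1440 mL

heavy cream: 19 cup; couscous: 110 g; tahini: 300 mL; soy sauce: 5220 mL; coconut milk: 1440 mL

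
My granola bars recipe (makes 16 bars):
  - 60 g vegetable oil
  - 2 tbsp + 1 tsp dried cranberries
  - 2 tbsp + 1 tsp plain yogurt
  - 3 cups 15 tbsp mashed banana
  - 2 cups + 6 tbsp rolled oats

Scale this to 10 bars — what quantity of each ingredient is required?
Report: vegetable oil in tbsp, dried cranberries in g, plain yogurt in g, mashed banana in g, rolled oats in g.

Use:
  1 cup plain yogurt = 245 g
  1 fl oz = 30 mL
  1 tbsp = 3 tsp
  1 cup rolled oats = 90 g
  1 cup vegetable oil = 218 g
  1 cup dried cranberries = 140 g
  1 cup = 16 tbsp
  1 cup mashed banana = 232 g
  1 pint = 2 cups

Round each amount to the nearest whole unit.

vegetable oil: 3 tbsp; dried cranberries: 13 g; plain yogurt: 22 g; mashed banana: 571 g; rolled oats: 134 g

Scaling factor: 10/16 = 5/8 = 0.625.
vegetable oil: 60 g × 5/8 ÷ 218 g/cup × 16 tbsp/cup ≈ 3 tbsp
dried cranberries: (2 tbsp + 1 tsp = 7/3 tbsp) × 5/8 ÷ 16 tbsp/cup × 140 g/cup ≈ 13 g
plain yogurt: (2 tbsp + 1 tsp = 7/3 tbsp) × 5/8 ÷ 16 tbsp/cup × 245 g/cup ≈ 22 g
mashed banana: (3 cup + 15 tbsp = 3.9375 cup) × 5/8 × 232 g/cup ≈ 571 g
rolled oats: (2 cup + 6 tbsp = 2.375 cup) × 5/8 × 90 g/cup ≈ 134 g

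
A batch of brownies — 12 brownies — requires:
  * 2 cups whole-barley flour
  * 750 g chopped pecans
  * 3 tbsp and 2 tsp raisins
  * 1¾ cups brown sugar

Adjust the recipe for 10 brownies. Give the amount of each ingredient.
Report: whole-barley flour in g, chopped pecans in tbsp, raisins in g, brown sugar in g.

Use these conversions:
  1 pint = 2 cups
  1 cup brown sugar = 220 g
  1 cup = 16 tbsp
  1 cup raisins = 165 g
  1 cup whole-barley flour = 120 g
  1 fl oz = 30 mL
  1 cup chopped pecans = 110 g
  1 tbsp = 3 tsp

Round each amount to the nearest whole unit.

Scaling factor: 10/12 = 5/6.
whole-barley flour: 2 cup × 5/6 × 120 g/cup = 200 g
chopped pecans: 750 g × 5/6 ÷ 110 g/cup × 16 tbsp/cup ≈ 91 tbsp
raisins: (3 tbsp + 2 tsp = 11/3 tbsp) × 5/6 ÷ 16 tbsp/cup × 165 g/cup ≈ 32 g
brown sugar: 1.75 cup × 5/6 × 220 g/cup ≈ 321 g

whole-barley flour: 200 g; chopped pecans: 91 tbsp; raisins: 32 g; brown sugar: 321 g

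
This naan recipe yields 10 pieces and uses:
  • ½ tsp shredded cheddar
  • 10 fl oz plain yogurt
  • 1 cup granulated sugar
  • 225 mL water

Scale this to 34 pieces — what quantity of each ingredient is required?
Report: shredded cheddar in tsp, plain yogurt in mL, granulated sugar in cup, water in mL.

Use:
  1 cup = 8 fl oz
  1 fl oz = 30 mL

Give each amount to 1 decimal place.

Scaling factor: 34/10 = 17/5 = 3.4.
shredded cheddar: 0.5 tsp × 17/5 = 1.7 tsp
plain yogurt: 10 fl oz × 17/5 × 30 mL/fl oz = 1020.0 mL
granulated sugar: 1 cup × 17/5 = 3.4 cup
water: 225 mL × 17/5 = 765.0 mL

shredded cheddar: 1.7 tsp; plain yogurt: 1020.0 mL; granulated sugar: 3.4 cup; water: 765.0 mL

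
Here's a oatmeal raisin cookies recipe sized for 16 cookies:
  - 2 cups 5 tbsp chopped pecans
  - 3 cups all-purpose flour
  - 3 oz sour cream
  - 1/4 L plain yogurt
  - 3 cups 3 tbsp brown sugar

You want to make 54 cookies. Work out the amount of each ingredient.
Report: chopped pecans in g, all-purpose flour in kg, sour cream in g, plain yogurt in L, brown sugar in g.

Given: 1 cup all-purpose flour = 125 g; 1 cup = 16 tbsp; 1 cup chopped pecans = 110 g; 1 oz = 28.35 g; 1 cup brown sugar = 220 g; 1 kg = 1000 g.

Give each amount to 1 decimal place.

Scaling factor: 54/16 = 27/8 = 3.375.
chopped pecans: (2 cup + 5 tbsp = 2.3125 cup) × 27/8 × 110 g/cup ≈ 858.5 g
all-purpose flour: 3 cup × 27/8 × 125 g/cup ÷ 1000 g/kg ≈ 1.3 kg
sour cream: 3 oz × 27/8 × 28.35 g/oz ≈ 287.0 g
plain yogurt: 0.25 L × 27/8 ≈ 0.8 L
brown sugar: (3 cup + 3 tbsp = 3.1875 cup) × 27/8 × 220 g/cup ≈ 2366.7 g

chopped pecans: 858.5 g; all-purpose flour: 1.3 kg; sour cream: 287.0 g; plain yogurt: 0.8 L; brown sugar: 2366.7 g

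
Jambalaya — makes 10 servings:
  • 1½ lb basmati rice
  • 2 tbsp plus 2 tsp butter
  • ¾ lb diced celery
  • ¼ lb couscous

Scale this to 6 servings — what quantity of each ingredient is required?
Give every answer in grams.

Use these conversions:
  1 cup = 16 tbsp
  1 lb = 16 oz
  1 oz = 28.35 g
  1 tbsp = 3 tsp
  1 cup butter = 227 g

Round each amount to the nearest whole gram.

Scaling factor: 6/10 = 3/5 = 0.6.
basmati rice: 1.5 lb × 3/5 × 16 oz/lb × 28.35 g/oz ≈ 408 g
butter: (2 tbsp + 2 tsp = 8/3 tbsp) × 3/5 ÷ 16 tbsp/cup × 227 g/cup ≈ 23 g
diced celery: 0.75 lb × 3/5 × 16 oz/lb × 28.35 g/oz ≈ 204 g
couscous: 0.25 lb × 3/5 × 16 oz/lb × 28.35 g/oz ≈ 68 g

basmati rice: 408 g; butter: 23 g; diced celery: 204 g; couscous: 68 g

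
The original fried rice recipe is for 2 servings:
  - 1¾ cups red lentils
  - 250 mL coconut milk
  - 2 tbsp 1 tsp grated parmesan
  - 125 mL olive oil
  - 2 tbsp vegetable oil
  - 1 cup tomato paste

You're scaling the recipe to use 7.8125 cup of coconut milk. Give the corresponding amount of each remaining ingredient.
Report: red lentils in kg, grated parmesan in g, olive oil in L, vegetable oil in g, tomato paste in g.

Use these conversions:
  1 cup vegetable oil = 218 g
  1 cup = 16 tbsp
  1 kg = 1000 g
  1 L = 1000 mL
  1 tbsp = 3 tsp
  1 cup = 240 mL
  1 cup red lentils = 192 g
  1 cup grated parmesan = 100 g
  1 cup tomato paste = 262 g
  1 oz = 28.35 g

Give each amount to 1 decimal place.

red lentils: 2.5 kg; grated parmesan: 109.4 g; olive oil: 0.9 L; vegetable oil: 204.4 g; tomato paste: 1965.0 g

The original recipe has 25/24 cup of coconut milk, so the scaling factor is 7.8125 ÷ 25/24 = 15/2 = 7.5.
red lentils: 1.75 cup × 15/2 × 192 g/cup ÷ 1000 g/kg ≈ 2.5 kg
grated parmesan: (2 tbsp + 1 tsp = 7/3 tbsp) × 15/2 ÷ 16 tbsp/cup × 100 g/cup ≈ 109.4 g
olive oil: 125 mL × 15/2 ÷ 1000 mL/L ≈ 0.9 L
vegetable oil: 2 tbsp × 15/2 ÷ 16 tbsp/cup × 218 g/cup ≈ 204.4 g
tomato paste: 1 cup × 15/2 × 262 g/cup = 1965.0 g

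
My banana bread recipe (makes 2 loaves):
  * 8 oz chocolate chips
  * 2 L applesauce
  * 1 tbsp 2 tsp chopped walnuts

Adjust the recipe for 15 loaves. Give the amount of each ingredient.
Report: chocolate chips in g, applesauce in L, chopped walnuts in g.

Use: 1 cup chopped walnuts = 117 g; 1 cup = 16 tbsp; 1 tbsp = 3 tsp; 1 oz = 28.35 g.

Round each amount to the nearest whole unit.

chocolate chips: 1701 g; applesauce: 15 L; chopped walnuts: 91 g

Scaling factor: 15/2 = 7.5.
chocolate chips: 8 oz × 15/2 × 28.35 g/oz = 1701 g
applesauce: 2 L × 15/2 = 15 L
chopped walnuts: (1 tbsp + 2 tsp = 5/3 tbsp) × 15/2 ÷ 16 tbsp/cup × 117 g/cup ≈ 91 g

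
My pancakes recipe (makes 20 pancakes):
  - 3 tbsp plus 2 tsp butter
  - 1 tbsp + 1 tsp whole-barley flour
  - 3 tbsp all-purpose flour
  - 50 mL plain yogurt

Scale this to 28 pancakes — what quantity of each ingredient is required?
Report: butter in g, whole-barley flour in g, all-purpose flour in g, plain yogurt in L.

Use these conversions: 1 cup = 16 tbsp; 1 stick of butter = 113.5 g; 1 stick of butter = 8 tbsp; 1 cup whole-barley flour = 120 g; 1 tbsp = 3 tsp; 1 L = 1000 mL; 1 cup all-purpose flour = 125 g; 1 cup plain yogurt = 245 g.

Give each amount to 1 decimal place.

Scaling factor: 28/20 = 7/5 = 1.4.
butter: (3 tbsp + 2 tsp = 11/3 tbsp) × 7/5 ÷ 8 tbsp/stick × 113.5 g/stick ≈ 72.8 g
whole-barley flour: (1 tbsp + 1 tsp = 4/3 tbsp) × 7/5 ÷ 16 tbsp/cup × 120 g/cup = 14.0 g
all-purpose flour: 3 tbsp × 7/5 ÷ 16 tbsp/cup × 125 g/cup ≈ 32.8 g
plain yogurt: 50 mL × 7/5 ÷ 1000 mL/L ≈ 0.1 L

butter: 72.8 g; whole-barley flour: 14.0 g; all-purpose flour: 32.8 g; plain yogurt: 0.1 L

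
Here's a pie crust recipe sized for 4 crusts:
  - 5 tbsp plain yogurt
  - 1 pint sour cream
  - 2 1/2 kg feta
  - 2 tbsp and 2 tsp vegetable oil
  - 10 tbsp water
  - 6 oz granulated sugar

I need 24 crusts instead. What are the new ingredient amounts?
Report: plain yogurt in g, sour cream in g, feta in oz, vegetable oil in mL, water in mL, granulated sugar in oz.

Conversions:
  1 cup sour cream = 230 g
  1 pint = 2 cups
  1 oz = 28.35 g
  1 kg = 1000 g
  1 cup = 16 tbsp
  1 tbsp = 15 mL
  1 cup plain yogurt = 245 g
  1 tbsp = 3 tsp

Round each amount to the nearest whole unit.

plain yogurt: 459 g; sour cream: 2760 g; feta: 529 oz; vegetable oil: 240 mL; water: 900 mL; granulated sugar: 36 oz

Scaling factor: 24/4 = 6.
plain yogurt: 5 tbsp × 6 ÷ 16 tbsp/cup × 245 g/cup ≈ 459 g
sour cream: 1 pint × 6 × 2 cup/pint × 230 g/cup = 2760 g
feta: 2.5 kg × 6 × 1000 g/kg ÷ 28.35 g/oz ≈ 529 oz
vegetable oil: (2 tbsp + 2 tsp = 8/3 tbsp) × 6 × 15 mL/tbsp = 240 mL
water: 10 tbsp × 6 × 15 mL/tbsp = 900 mL
granulated sugar: 6 oz × 6 = 36 oz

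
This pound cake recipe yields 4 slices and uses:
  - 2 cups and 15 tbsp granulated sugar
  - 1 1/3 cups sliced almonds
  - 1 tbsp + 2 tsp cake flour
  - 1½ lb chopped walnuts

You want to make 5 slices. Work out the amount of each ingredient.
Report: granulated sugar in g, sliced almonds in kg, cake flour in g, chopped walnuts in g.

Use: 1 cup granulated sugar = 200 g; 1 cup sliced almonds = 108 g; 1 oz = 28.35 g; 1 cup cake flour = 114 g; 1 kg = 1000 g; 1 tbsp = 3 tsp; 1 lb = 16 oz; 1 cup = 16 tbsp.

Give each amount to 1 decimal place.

granulated sugar: 734.4 g; sliced almonds: 0.2 kg; cake flour: 14.8 g; chopped walnuts: 850.5 g

Scaling factor: 5/4 = 1.25.
granulated sugar: (2 cup + 15 tbsp = 2.9375 cup) × 5/4 × 200 g/cup ≈ 734.4 g
sliced almonds: 4/3 cup × 5/4 × 108 g/cup ÷ 1000 g/kg ≈ 0.2 kg
cake flour: (1 tbsp + 2 tsp = 5/3 tbsp) × 5/4 ÷ 16 tbsp/cup × 114 g/cup ≈ 14.8 g
chopped walnuts: 1.5 lb × 5/4 × 16 oz/lb × 28.35 g/oz = 850.5 g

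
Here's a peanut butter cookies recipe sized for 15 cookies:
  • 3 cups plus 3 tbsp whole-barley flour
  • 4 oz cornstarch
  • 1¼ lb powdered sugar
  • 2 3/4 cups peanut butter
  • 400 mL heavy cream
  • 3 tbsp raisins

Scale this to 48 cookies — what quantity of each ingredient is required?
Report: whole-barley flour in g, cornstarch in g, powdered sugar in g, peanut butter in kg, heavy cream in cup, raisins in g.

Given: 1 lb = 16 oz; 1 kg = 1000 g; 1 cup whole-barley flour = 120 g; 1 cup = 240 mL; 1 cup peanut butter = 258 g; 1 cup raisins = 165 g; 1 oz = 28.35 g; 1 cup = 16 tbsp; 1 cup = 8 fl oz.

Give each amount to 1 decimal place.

Scaling factor: 48/15 = 16/5 = 3.2.
whole-barley flour: (3 cup + 3 tbsp = 3.1875 cup) × 16/5 × 120 g/cup = 1224.0 g
cornstarch: 4 oz × 16/5 × 28.35 g/oz ≈ 362.9 g
powdered sugar: 1.25 lb × 16/5 × 16 oz/lb × 28.35 g/oz = 1814.4 g
peanut butter: 2.75 cup × 16/5 × 258 g/cup ÷ 1000 g/kg ≈ 2.3 kg
heavy cream: 400 mL × 16/5 ÷ 240 mL/cup ≈ 5.3 cup
raisins: 3 tbsp × 16/5 ÷ 16 tbsp/cup × 165 g/cup = 99.0 g

whole-barley flour: 1224.0 g; cornstarch: 362.9 g; powdered sugar: 1814.4 g; peanut butter: 2.3 kg; heavy cream: 5.3 cup; raisins: 99.0 g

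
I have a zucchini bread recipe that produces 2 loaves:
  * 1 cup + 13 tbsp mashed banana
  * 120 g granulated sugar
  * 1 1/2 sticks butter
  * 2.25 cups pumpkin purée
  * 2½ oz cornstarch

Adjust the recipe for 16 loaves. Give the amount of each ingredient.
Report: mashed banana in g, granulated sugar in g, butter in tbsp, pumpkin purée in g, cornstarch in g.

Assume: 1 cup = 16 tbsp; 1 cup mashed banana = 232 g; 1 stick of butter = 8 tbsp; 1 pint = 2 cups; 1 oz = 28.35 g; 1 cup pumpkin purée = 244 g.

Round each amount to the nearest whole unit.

Scaling factor: 16/2 = 8.
mashed banana: (1 cup + 13 tbsp = 1.8125 cup) × 8 × 232 g/cup = 3364 g
granulated sugar: 120 g × 8 = 960 g
butter: 1.5 stick × 8 × 8 tbsp/stick = 96 tbsp
pumpkin purée: 2.25 cup × 8 × 244 g/cup = 4392 g
cornstarch: 2.5 oz × 8 × 28.35 g/oz = 567 g

mashed banana: 3364 g; granulated sugar: 960 g; butter: 96 tbsp; pumpkin purée: 4392 g; cornstarch: 567 g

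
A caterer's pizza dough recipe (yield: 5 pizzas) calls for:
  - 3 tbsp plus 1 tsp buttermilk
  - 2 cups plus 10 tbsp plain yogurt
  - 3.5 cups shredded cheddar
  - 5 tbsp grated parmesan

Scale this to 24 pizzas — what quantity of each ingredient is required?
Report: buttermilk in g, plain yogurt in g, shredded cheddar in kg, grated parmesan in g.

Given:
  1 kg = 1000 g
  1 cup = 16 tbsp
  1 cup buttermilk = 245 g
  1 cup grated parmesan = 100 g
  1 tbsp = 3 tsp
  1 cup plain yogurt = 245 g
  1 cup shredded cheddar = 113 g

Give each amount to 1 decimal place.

buttermilk: 245.0 g; plain yogurt: 3087.0 g; shredded cheddar: 1.9 kg; grated parmesan: 150.0 g

Scaling factor: 24/5 = 4.8.
buttermilk: (3 tbsp + 1 tsp = 10/3 tbsp) × 24/5 ÷ 16 tbsp/cup × 245 g/cup = 245.0 g
plain yogurt: (2 cup + 10 tbsp = 2.625 cup) × 24/5 × 245 g/cup = 3087.0 g
shredded cheddar: 3.5 cup × 24/5 × 113 g/cup ÷ 1000 g/kg ≈ 1.9 kg
grated parmesan: 5 tbsp × 24/5 ÷ 16 tbsp/cup × 100 g/cup = 150.0 g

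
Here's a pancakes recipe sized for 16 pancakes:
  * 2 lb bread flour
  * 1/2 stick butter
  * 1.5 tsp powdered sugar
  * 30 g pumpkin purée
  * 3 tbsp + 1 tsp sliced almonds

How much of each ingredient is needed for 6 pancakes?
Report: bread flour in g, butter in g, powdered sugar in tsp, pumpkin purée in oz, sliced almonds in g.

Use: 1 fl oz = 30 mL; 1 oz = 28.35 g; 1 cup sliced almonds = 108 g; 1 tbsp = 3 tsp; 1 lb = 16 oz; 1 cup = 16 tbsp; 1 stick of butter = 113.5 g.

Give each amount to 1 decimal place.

Scaling factor: 6/16 = 3/8 = 0.375.
bread flour: 2 lb × 3/8 × 16 oz/lb × 28.35 g/oz = 340.2 g
butter: 0.5 stick × 3/8 × 113.5 g/stick ≈ 21.3 g
powdered sugar: 1.5 tsp × 3/8 ≈ 0.6 tsp
pumpkin purée: 30 g × 3/8 ÷ 28.35 g/oz ≈ 0.4 oz
sliced almonds: (3 tbsp + 1 tsp = 10/3 tbsp) × 3/8 ÷ 16 tbsp/cup × 108 g/cup ≈ 8.4 g

bread flour: 340.2 g; butter: 21.3 g; powdered sugar: 0.6 tsp; pumpkin purée: 0.4 oz; sliced almonds: 8.4 g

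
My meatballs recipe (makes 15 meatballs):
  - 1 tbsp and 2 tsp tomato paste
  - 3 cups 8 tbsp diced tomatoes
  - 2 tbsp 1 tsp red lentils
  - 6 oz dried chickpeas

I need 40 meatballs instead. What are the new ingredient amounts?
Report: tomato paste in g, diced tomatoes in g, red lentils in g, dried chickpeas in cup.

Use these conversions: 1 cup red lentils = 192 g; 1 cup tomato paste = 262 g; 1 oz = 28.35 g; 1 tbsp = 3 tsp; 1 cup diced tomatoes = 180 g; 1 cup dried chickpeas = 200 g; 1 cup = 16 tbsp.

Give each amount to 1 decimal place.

Scaling factor: 40/15 = 8/3.
tomato paste: (1 tbsp + 2 tsp = 5/3 tbsp) × 8/3 ÷ 16 tbsp/cup × 262 g/cup ≈ 72.8 g
diced tomatoes: (3 cup + 8 tbsp = 3.5 cup) × 8/3 × 180 g/cup = 1680.0 g
red lentils: (2 tbsp + 1 tsp = 7/3 tbsp) × 8/3 ÷ 16 tbsp/cup × 192 g/cup ≈ 74.7 g
dried chickpeas: 6 oz × 8/3 × 28.35 g/oz ÷ 200 g/cup ≈ 2.3 cup

tomato paste: 72.8 g; diced tomatoes: 1680.0 g; red lentils: 74.7 g; dried chickpeas: 2.3 cup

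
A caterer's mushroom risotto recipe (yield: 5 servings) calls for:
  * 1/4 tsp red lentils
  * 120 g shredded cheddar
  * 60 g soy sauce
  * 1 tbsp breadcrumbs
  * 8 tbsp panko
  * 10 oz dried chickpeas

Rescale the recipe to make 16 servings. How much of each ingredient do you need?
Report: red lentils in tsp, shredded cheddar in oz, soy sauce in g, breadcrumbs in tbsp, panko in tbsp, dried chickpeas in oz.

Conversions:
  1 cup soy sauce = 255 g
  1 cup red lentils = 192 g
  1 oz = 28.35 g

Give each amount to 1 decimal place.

Scaling factor: 16/5 = 3.2.
red lentils: 0.25 tsp × 16/5 = 0.8 tsp
shredded cheddar: 120 g × 16/5 ÷ 28.35 g/oz ≈ 13.5 oz
soy sauce: 60 g × 16/5 = 192.0 g
breadcrumbs: 1 tbsp × 16/5 = 3.2 tbsp
panko: 8 tbsp × 16/5 = 25.6 tbsp
dried chickpeas: 10 oz × 16/5 = 32.0 oz

red lentils: 0.8 tsp; shredded cheddar: 13.5 oz; soy sauce: 192.0 g; breadcrumbs: 3.2 tbsp; panko: 25.6 tbsp; dried chickpeas: 32.0 oz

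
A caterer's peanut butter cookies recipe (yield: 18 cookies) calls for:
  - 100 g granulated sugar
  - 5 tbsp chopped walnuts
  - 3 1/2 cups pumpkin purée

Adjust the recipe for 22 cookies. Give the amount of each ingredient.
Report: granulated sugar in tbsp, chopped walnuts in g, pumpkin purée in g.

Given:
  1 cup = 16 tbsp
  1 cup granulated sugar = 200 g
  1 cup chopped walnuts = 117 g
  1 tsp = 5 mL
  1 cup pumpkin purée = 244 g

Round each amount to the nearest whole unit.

Scaling factor: 22/18 = 11/9.
granulated sugar: 100 g × 11/9 ÷ 200 g/cup × 16 tbsp/cup ≈ 10 tbsp
chopped walnuts: 5 tbsp × 11/9 ÷ 16 tbsp/cup × 117 g/cup ≈ 45 g
pumpkin purée: 3.5 cup × 11/9 × 244 g/cup ≈ 1044 g

granulated sugar: 10 tbsp; chopped walnuts: 45 g; pumpkin purée: 1044 g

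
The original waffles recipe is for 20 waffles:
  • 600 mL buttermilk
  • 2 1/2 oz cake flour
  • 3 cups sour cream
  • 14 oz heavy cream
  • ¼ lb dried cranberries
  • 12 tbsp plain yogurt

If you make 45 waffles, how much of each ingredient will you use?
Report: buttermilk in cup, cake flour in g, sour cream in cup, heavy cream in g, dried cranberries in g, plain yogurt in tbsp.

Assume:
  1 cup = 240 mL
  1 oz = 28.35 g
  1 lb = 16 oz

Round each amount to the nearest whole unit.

Scaling factor: 45/20 = 9/4 = 2.25.
buttermilk: 600 mL × 9/4 ÷ 240 mL/cup ≈ 6 cup
cake flour: 2.5 oz × 9/4 × 28.35 g/oz ≈ 159 g
sour cream: 3 cup × 9/4 ≈ 7 cup
heavy cream: 14 oz × 9/4 × 28.35 g/oz ≈ 893 g
dried cranberries: 0.25 lb × 9/4 × 16 oz/lb × 28.35 g/oz ≈ 255 g
plain yogurt: 12 tbsp × 9/4 = 27 tbsp

buttermilk: 6 cup; cake flour: 159 g; sour cream: 7 cup; heavy cream: 893 g; dried cranberries: 255 g; plain yogurt: 27 tbsp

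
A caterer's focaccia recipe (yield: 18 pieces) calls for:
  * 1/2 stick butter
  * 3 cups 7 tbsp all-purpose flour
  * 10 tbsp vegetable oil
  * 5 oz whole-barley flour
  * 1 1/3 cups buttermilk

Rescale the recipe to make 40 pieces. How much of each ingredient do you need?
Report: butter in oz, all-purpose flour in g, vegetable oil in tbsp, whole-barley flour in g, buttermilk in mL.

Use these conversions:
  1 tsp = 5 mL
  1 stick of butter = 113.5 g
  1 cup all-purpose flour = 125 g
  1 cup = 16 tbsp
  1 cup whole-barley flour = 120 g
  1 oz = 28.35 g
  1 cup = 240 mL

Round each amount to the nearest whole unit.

Scaling factor: 40/18 = 20/9.
butter: 0.5 stick × 20/9 × 113.5 g/stick ÷ 28.35 g/oz ≈ 4 oz
all-purpose flour: (3 cup + 7 tbsp = 3.4375 cup) × 20/9 × 125 g/cup ≈ 955 g
vegetable oil: 10 tbsp × 20/9 ≈ 22 tbsp
whole-barley flour: 5 oz × 20/9 × 28.35 g/oz = 315 g
buttermilk: 4/3 cup × 20/9 × 240 mL/cup ≈ 711 mL

butter: 4 oz; all-purpose flour: 955 g; vegetable oil: 22 tbsp; whole-barley flour: 315 g; buttermilk: 711 mL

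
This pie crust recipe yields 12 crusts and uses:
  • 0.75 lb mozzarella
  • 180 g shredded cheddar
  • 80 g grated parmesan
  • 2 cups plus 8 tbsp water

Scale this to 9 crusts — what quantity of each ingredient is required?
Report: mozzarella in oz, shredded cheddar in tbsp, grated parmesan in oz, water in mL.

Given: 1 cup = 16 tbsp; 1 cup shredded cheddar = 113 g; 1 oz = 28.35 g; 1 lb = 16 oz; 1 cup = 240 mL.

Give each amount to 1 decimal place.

mozzarella: 9.0 oz; shredded cheddar: 19.1 tbsp; grated parmesan: 2.1 oz; water: 450.0 mL

Scaling factor: 9/12 = 3/4 = 0.75.
mozzarella: 0.75 lb × 3/4 × 16 oz/lb = 9.0 oz
shredded cheddar: 180 g × 3/4 ÷ 113 g/cup × 16 tbsp/cup ≈ 19.1 tbsp
grated parmesan: 80 g × 3/4 ÷ 28.35 g/oz ≈ 2.1 oz
water: (2 cup + 8 tbsp = 2.5 cup) × 3/4 × 240 mL/cup = 450.0 mL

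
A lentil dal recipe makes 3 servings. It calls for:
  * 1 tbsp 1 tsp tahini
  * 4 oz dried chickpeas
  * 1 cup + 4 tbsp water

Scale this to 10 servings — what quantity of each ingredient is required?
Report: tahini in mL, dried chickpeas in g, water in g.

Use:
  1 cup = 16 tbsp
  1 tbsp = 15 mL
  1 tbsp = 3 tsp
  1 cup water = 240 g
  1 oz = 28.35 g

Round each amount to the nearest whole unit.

tahini: 67 mL; dried chickpeas: 378 g; water: 1000 g

Scaling factor: 10/3.
tahini: (1 tbsp + 1 tsp = 4/3 tbsp) × 10/3 × 15 mL/tbsp ≈ 67 mL
dried chickpeas: 4 oz × 10/3 × 28.35 g/oz = 378 g
water: (1 cup + 4 tbsp = 1.25 cup) × 10/3 × 240 g/cup = 1000 g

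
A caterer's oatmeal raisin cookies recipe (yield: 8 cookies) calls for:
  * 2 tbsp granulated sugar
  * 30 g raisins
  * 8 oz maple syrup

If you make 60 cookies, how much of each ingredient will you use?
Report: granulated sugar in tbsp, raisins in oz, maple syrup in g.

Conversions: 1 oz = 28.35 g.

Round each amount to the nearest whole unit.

granulated sugar: 15 tbsp; raisins: 8 oz; maple syrup: 1701 g

Scaling factor: 60/8 = 15/2 = 7.5.
granulated sugar: 2 tbsp × 15/2 = 15 tbsp
raisins: 30 g × 15/2 ÷ 28.35 g/oz ≈ 8 oz
maple syrup: 8 oz × 15/2 × 28.35 g/oz = 1701 g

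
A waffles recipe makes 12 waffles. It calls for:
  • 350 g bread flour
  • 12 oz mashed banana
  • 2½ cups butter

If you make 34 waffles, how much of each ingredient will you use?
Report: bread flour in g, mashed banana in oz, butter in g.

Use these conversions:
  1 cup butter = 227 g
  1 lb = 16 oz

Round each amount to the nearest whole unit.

bread flour: 992 g; mashed banana: 34 oz; butter: 1608 g

Scaling factor: 34/12 = 17/6.
bread flour: 350 g × 17/6 ≈ 992 g
mashed banana: 12 oz × 17/6 = 34 oz
butter: 2.5 cup × 17/6 × 227 g/cup ≈ 1608 g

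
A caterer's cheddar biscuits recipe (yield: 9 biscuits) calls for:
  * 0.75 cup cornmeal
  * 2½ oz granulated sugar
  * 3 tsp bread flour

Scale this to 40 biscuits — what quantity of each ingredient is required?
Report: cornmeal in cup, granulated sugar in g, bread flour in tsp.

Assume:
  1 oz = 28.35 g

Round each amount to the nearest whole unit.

cornmeal: 3 cup; granulated sugar: 315 g; bread flour: 13 tsp

Scaling factor: 40/9.
cornmeal: 0.75 cup × 40/9 ≈ 3 cup
granulated sugar: 2.5 oz × 40/9 × 28.35 g/oz = 315 g
bread flour: 3 tsp × 40/9 ≈ 13 tsp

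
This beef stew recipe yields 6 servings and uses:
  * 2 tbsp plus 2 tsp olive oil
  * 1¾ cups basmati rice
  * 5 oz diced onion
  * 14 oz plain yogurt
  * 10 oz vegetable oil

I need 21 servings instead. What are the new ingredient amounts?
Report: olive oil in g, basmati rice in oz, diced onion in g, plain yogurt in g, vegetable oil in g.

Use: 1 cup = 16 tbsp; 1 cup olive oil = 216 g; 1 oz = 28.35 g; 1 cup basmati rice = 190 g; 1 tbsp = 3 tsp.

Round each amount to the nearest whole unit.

Scaling factor: 21/6 = 7/2 = 3.5.
olive oil: (2 tbsp + 2 tsp = 8/3 tbsp) × 7/2 ÷ 16 tbsp/cup × 216 g/cup = 126 g
basmati rice: 1.75 cup × 7/2 × 190 g/cup ÷ 28.35 g/oz ≈ 41 oz
diced onion: 5 oz × 7/2 × 28.35 g/oz ≈ 496 g
plain yogurt: 14 oz × 7/2 × 28.35 g/oz ≈ 1389 g
vegetable oil: 10 oz × 7/2 × 28.35 g/oz ≈ 992 g

olive oil: 126 g; basmati rice: 41 oz; diced onion: 496 g; plain yogurt: 1389 g; vegetable oil: 992 g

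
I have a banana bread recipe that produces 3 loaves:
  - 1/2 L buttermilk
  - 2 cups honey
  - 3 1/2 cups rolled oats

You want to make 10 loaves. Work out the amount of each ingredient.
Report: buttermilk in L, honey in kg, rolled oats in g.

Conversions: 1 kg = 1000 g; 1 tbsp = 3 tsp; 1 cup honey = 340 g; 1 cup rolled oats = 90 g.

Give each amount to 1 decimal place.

Scaling factor: 10/3.
buttermilk: 0.5 L × 10/3 ≈ 1.7 L
honey: 2 cup × 10/3 × 340 g/cup ÷ 1000 g/kg ≈ 2.3 kg
rolled oats: 3.5 cup × 10/3 × 90 g/cup = 1050.0 g

buttermilk: 1.7 L; honey: 2.3 kg; rolled oats: 1050.0 g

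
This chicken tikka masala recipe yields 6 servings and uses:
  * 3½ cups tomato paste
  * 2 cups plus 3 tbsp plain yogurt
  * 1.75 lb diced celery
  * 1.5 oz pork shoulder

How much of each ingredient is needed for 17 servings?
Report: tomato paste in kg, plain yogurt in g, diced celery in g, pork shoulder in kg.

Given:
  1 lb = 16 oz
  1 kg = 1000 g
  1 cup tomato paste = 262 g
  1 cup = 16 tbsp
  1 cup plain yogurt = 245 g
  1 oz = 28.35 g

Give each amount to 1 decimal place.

Scaling factor: 17/6.
tomato paste: 3.5 cup × 17/6 × 262 g/cup ÷ 1000 g/kg ≈ 2.6 kg
plain yogurt: (2 cup + 3 tbsp = 2.1875 cup) × 17/6 × 245 g/cup ≈ 1518.5 g
diced celery: 1.75 lb × 17/6 × 16 oz/lb × 28.35 g/oz = 2249.1 g
pork shoulder: 1.5 oz × 17/6 × 28.35 g/oz ÷ 1000 g/kg ≈ 0.1 kg

tomato paste: 2.6 kg; plain yogurt: 1518.5 g; diced celery: 2249.1 g; pork shoulder: 0.1 kg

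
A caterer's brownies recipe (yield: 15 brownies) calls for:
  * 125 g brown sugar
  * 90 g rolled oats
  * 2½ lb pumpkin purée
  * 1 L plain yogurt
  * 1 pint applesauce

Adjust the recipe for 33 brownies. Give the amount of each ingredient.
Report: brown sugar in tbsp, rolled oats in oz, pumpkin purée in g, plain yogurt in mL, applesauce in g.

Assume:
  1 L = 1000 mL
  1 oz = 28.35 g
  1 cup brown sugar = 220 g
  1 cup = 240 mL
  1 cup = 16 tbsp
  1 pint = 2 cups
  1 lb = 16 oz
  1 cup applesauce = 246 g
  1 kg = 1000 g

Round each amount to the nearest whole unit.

brown sugar: 20 tbsp; rolled oats: 7 oz; pumpkin purée: 2495 g; plain yogurt: 2200 mL; applesauce: 1082 g

Scaling factor: 33/15 = 11/5 = 2.2.
brown sugar: 125 g × 11/5 ÷ 220 g/cup × 16 tbsp/cup = 20 tbsp
rolled oats: 90 g × 11/5 ÷ 28.35 g/oz ≈ 7 oz
pumpkin purée: 2.5 lb × 11/5 × 16 oz/lb × 28.35 g/oz ≈ 2495 g
plain yogurt: 1 L × 11/5 × 1000 mL/L = 2200 mL
applesauce: 1 pint × 11/5 × 2 cup/pint × 246 g/cup ≈ 1082 g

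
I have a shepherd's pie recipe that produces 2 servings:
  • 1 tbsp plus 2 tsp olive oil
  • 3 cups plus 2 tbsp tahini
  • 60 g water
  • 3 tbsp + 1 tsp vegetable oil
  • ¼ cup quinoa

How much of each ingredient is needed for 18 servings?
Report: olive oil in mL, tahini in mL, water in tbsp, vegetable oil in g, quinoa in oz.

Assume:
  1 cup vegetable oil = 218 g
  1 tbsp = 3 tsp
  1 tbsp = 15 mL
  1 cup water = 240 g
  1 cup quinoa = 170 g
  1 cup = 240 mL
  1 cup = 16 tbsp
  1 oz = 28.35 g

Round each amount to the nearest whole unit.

olive oil: 225 mL; tahini: 6750 mL; water: 36 tbsp; vegetable oil: 409 g; quinoa: 13 oz

Scaling factor: 18/2 = 9.
olive oil: (1 tbsp + 2 tsp = 5/3 tbsp) × 9 × 15 mL/tbsp = 225 mL
tahini: (3 cup + 2 tbsp = 3.125 cup) × 9 × 240 mL/cup = 6750 mL
water: 60 g × 9 ÷ 240 g/cup × 16 tbsp/cup = 36 tbsp
vegetable oil: (3 tbsp + 1 tsp = 10/3 tbsp) × 9 ÷ 16 tbsp/cup × 218 g/cup ≈ 409 g
quinoa: 0.25 cup × 9 × 170 g/cup ÷ 28.35 g/oz ≈ 13 oz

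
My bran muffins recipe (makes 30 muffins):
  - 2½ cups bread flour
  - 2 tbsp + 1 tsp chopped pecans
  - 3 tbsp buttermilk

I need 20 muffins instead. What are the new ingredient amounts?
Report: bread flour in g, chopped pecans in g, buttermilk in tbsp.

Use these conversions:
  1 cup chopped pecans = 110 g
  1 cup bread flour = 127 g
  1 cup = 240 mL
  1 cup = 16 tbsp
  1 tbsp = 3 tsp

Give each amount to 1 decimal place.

Scaling factor: 20/30 = 2/3.
bread flour: 2.5 cup × 2/3 × 127 g/cup ≈ 211.7 g
chopped pecans: (2 tbsp + 1 tsp = 7/3 tbsp) × 2/3 ÷ 16 tbsp/cup × 110 g/cup ≈ 10.7 g
buttermilk: 3 tbsp × 2/3 = 2.0 tbsp

bread flour: 211.7 g; chopped pecans: 10.7 g; buttermilk: 2.0 tbsp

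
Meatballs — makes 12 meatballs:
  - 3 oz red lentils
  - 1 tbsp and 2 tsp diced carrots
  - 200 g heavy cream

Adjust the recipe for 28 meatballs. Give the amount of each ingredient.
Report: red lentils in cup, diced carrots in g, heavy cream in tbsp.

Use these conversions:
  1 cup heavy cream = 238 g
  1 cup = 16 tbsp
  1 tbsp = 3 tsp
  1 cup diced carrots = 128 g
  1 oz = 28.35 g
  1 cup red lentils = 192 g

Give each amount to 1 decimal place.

red lentils: 1.0 cup; diced carrots: 31.1 g; heavy cream: 31.4 tbsp

Scaling factor: 28/12 = 7/3.
red lentils: 3 oz × 7/3 × 28.35 g/oz ÷ 192 g/cup ≈ 1.0 cup
diced carrots: (1 tbsp + 2 tsp = 5/3 tbsp) × 7/3 ÷ 16 tbsp/cup × 128 g/cup ≈ 31.1 g
heavy cream: 200 g × 7/3 ÷ 238 g/cup × 16 tbsp/cup ≈ 31.4 tbsp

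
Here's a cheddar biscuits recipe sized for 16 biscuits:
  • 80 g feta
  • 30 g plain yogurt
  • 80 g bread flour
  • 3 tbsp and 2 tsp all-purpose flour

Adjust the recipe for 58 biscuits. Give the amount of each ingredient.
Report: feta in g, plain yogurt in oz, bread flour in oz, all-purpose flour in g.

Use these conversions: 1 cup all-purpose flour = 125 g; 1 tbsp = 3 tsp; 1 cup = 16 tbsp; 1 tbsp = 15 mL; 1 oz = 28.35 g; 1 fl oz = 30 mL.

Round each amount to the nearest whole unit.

Scaling factor: 58/16 = 29/8 = 3.625.
feta: 80 g × 29/8 = 290 g
plain yogurt: 30 g × 29/8 ÷ 28.35 g/oz ≈ 4 oz
bread flour: 80 g × 29/8 ÷ 28.35 g/oz ≈ 10 oz
all-purpose flour: (3 tbsp + 2 tsp = 11/3 tbsp) × 29/8 ÷ 16 tbsp/cup × 125 g/cup ≈ 104 g

feta: 290 g; plain yogurt: 4 oz; bread flour: 10 oz; all-purpose flour: 104 g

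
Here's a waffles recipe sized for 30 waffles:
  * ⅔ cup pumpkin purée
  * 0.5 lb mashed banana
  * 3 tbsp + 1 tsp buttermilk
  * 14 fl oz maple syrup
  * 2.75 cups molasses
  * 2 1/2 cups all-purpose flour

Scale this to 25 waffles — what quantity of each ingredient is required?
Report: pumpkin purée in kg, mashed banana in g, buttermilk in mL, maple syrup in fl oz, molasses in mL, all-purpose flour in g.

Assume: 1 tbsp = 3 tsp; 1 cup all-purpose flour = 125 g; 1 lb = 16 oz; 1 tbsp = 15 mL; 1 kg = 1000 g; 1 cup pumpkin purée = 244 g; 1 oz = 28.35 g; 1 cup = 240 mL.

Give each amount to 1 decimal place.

pumpkin purée: 0.1 kg; mashed banana: 189.0 g; buttermilk: 41.7 mL; maple syrup: 11.7 fl oz; molasses: 550.0 mL; all-purpose flour: 260.4 g

Scaling factor: 25/30 = 5/6.
pumpkin purée: 2/3 cup × 5/6 × 244 g/cup ÷ 1000 g/kg ≈ 0.1 kg
mashed banana: 0.5 lb × 5/6 × 16 oz/lb × 28.35 g/oz = 189.0 g
buttermilk: (3 tbsp + 1 tsp = 10/3 tbsp) × 5/6 × 15 mL/tbsp ≈ 41.7 mL
maple syrup: 14 fl oz × 5/6 ≈ 11.7 fl oz
molasses: 2.75 cup × 5/6 × 240 mL/cup = 550.0 mL
all-purpose flour: 2.5 cup × 5/6 × 125 g/cup ≈ 260.4 g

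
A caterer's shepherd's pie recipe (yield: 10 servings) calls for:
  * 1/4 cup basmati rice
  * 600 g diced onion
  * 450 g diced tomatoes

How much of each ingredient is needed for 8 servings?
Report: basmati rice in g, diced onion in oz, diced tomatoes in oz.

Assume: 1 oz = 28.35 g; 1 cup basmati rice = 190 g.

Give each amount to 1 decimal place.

basmati rice: 38.0 g; diced onion: 16.9 oz; diced tomatoes: 12.7 oz

Scaling factor: 8/10 = 4/5 = 0.8.
basmati rice: 0.25 cup × 4/5 × 190 g/cup = 38.0 g
diced onion: 600 g × 4/5 ÷ 28.35 g/oz ≈ 16.9 oz
diced tomatoes: 450 g × 4/5 ÷ 28.35 g/oz ≈ 12.7 oz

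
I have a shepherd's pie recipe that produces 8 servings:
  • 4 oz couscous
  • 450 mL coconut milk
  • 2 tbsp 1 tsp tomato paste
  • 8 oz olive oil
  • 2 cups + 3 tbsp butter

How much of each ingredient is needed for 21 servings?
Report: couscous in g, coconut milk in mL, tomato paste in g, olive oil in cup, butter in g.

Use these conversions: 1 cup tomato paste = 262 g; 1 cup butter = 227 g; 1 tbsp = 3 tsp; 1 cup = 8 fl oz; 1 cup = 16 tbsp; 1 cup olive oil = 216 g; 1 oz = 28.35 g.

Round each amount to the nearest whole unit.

Scaling factor: 21/8 = 2.625.
couscous: 4 oz × 21/8 × 28.35 g/oz ≈ 298 g
coconut milk: 450 mL × 21/8 ≈ 1181 mL
tomato paste: (2 tbsp + 1 tsp = 7/3 tbsp) × 21/8 ÷ 16 tbsp/cup × 262 g/cup ≈ 100 g
olive oil: 8 oz × 21/8 × 28.35 g/oz ÷ 216 g/cup ≈ 3 cup
butter: (2 cup + 3 tbsp = 2.1875 cup) × 21/8 × 227 g/cup ≈ 1303 g

couscous: 298 g; coconut milk: 1181 mL; tomato paste: 100 g; olive oil: 3 cup; butter: 1303 g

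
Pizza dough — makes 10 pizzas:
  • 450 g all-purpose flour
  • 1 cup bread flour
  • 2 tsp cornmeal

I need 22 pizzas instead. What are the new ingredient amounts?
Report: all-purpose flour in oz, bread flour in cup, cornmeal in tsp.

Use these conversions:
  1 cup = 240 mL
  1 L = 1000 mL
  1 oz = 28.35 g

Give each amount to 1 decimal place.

all-purpose flour: 34.9 oz; bread flour: 2.2 cup; cornmeal: 4.4 tsp

Scaling factor: 22/10 = 11/5 = 2.2.
all-purpose flour: 450 g × 11/5 ÷ 28.35 g/oz ≈ 34.9 oz
bread flour: 1 cup × 11/5 = 2.2 cup
cornmeal: 2 tsp × 11/5 = 4.4 tsp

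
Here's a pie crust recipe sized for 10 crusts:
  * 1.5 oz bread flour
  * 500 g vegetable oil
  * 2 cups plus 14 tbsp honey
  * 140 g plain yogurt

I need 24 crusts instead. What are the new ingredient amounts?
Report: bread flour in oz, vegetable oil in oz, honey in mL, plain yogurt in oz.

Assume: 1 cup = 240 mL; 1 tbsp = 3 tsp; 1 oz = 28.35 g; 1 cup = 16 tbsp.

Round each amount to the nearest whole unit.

bread flour: 4 oz; vegetable oil: 42 oz; honey: 1656 mL; plain yogurt: 12 oz

Scaling factor: 24/10 = 12/5 = 2.4.
bread flour: 1.5 oz × 12/5 ≈ 4 oz
vegetable oil: 500 g × 12/5 ÷ 28.35 g/oz ≈ 42 oz
honey: (2 cup + 14 tbsp = 2.875 cup) × 12/5 × 240 mL/cup = 1656 mL
plain yogurt: 140 g × 12/5 ÷ 28.35 g/oz ≈ 12 oz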